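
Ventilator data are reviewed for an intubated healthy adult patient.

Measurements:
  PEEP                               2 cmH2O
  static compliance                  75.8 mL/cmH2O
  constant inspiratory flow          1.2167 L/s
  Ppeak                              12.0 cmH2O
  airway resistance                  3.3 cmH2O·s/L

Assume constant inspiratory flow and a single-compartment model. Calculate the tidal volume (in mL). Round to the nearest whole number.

Equation of motion (constant flow): PIP = Vt/C + R·V̇ + PEEP.
Vt/C = PIP − R·V̇ − PEEP = 12.0 − 4.015 − 2 = 5.985 cmH2O.
Vt = C × 5.985 = 75.8 × 5.985 = 453.66 mL.

454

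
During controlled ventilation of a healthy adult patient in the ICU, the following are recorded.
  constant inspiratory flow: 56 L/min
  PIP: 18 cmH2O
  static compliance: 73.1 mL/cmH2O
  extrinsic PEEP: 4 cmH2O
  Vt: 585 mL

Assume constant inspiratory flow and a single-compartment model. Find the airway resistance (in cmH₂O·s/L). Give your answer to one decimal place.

6.4

Flow: 56 L/min ÷ 60 = 0.9333 L/s.
Equation of motion (constant flow): PIP = Vt/C + R·V̇ + PEEP.
R·V̇ = PIP − Vt/C − PEEP = 18 − 585/73.1 − 4 = 18 − 8.003 − 4 = 5.997 cmH2O.
R = 5.997 / 0.9333 = 6.426 cmH2O·s/L.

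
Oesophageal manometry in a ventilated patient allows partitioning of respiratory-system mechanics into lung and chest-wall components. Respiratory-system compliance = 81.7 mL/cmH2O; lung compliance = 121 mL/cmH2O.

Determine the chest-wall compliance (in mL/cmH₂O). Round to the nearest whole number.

1/Ccw = 1/Crs − 1/CL.
1/Ccw = 1/81.7 − 1/121 = 0.003975.
Ccw = 251.57 mL/cmH2O.

252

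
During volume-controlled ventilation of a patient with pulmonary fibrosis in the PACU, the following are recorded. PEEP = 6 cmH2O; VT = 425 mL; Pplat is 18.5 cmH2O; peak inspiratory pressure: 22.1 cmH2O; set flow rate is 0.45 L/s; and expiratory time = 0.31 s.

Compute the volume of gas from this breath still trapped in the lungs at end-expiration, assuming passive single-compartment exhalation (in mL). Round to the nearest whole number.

136

R = (PIP − Pplat)/V̇ = (22.1 − 18.5) / 0.45 = 3.6/0.45 = 8.0 cmH2O·s/L.
C = Vt/(Pplat − PEEP) = 425.0 / (18.5 − 6) = 425.0/12.5 = 34.0 mL/cmH2O.
τ = R × C = 8.0 × 0.034 L/cmH2O = 0.272 s.
Fraction remaining = e^(−Te/τ) = e^(−0.31/0.272) = 0.3199.
Trapped volume = 425.0 × 0.3199 = 135.96 mL.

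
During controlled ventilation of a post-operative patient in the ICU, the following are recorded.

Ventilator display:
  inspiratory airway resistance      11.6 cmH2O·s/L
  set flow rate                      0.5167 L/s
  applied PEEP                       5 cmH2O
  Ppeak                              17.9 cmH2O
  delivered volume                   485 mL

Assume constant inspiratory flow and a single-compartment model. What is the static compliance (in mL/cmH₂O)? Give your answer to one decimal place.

70.2

Equation of motion (constant flow): PIP = Vt/C + R·V̇ + PEEP.
Vt/C = PIP − R·V̇ − PEEP = 17.9 − 11.6×0.5167 − 5 = 17.9 − 5.994 − 5 = 6.906 cmH2O.
C = Vt / 6.906 = 485 / 6.906 = 70.229 mL/cmH2O.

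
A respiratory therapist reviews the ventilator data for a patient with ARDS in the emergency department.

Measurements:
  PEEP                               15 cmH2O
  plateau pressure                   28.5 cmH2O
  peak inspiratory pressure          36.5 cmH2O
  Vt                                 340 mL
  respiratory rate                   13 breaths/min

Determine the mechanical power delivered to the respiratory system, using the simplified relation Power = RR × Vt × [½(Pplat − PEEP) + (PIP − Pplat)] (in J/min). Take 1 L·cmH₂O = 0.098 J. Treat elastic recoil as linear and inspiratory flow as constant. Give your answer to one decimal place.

6.4

Per-breath work = Vt × [½(Pplat−PEEP) + (PIP−Pplat)] = 0.340 × [0.5×13.5 + 8.0] = 0.340 × 14.75 = 5.015 L·cmH2O.
Power = 13 × 5.015 = 65.195 L·cmH2O/min.
× 0.098 J/(L·cmH2O) → 6.389 J/min.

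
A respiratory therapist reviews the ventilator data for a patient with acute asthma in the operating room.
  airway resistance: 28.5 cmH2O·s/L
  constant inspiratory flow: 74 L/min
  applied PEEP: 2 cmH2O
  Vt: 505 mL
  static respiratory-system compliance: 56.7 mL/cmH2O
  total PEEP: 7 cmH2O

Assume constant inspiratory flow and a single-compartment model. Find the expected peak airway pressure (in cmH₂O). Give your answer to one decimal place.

Flow: 74 L/min ÷ 60 = 1.2333 L/s.
Total PEEP = 7 cmH2O (set 2 + intrinsic 5); this is the baseline alveolar pressure.
Equation of motion (constant flow): PIP = Vt/C + R·V̇ + PEEP.
PIP = 505/56.7 + 28.5×1.2333 + 7 = 8.907 + 35.149 + 7 = 51.056 cmH2O.

51.1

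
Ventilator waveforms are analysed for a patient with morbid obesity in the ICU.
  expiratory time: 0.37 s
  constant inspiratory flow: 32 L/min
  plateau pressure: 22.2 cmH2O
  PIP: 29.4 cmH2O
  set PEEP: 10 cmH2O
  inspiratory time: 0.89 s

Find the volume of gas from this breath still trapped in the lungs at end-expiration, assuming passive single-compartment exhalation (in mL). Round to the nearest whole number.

Flow: 32 L/min ÷ 60 = 0.5333 L/s.
Vt = flow × Ti = 0.5333 L/s × 0.89 s × 1000 mL/L = 474.64 mL.
R = (PIP − Pplat)/V̇ = (29.4 − 22.2) / 0.5333 = 7.2/0.5333 = 13.501 cmH2O·s/L.
C = Vt/(Pplat − PEEP) = 474.64 / (22.2 − 10) = 474.64/12.2 = 38.905 mL/cmH2O.
τ = R × C = 13.501 × 0.03891 L/cmH2O = 0.5253 s.
Fraction remaining = e^(−Te/τ) = e^(−0.37/0.5253) = 0.4944.
Trapped volume = 474.64 × 0.4944 = 234.66 mL.

235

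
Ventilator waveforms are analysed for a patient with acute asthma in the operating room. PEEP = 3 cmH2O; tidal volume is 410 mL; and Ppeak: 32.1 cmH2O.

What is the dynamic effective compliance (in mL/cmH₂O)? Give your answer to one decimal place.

Dynamic compliance = Vt / (PIP − PEEP) = 410 / (32.1 − 3) = 410 / 29.1 = 14.089 mL/cmH2O.

14.1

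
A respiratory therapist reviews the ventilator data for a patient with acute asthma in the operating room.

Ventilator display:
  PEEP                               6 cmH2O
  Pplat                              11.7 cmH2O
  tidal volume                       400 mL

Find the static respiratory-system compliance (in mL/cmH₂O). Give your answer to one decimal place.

70.2

Cstat = Vt / (Pplat − PEEP) = 400 / (11.7 − 6) = 400 / 5.7 = 70.175 mL/cmH2O.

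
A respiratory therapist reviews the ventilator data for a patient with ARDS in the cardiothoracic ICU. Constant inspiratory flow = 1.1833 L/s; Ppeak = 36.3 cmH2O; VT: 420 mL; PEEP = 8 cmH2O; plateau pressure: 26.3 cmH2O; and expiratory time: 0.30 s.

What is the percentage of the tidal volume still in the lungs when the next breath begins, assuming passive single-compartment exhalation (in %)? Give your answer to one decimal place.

R = (PIP − Pplat)/V̇ = (36.3 − 26.3) / 1.1833 = 10.0/1.1833 = 8.451 cmH2O·s/L.
C = Vt/(Pplat − PEEP) = 420.0 / (26.3 − 8) = 420.0/18.3 = 22.951 mL/cmH2O.
τ = R × C = 8.451 × 0.02295 L/cmH2O = 0.194 s.
Fraction remaining at end-expiration = e^(−Te/τ) = e^(−0.30/0.194) = 0.213 → 21.3%.

21.3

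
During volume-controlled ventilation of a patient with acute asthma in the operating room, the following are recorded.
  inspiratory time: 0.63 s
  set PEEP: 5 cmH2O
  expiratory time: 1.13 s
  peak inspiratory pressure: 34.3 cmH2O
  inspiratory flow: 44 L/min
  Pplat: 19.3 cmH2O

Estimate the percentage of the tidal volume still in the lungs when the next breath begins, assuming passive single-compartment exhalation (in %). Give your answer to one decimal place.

18.1

Flow: 44 L/min ÷ 60 = 0.7333 L/s.
Vt = flow × Ti = 0.7333 L/s × 0.63 s × 1000 mL/L = 461.98 mL.
R = (PIP − Pplat)/V̇ = (34.3 − 19.3) / 0.7333 = 15.0/0.7333 = 20.455 cmH2O·s/L.
C = Vt/(Pplat − PEEP) = 461.98 / (19.3 − 5) = 461.98/14.3 = 32.306 mL/cmH2O.
τ = R × C = 20.455 × 0.03231 L/cmH2O = 0.6609 s.
Fraction remaining at end-expiration = e^(−Te/τ) = e^(−1.13/0.6609) = 0.1809 → 18.09%.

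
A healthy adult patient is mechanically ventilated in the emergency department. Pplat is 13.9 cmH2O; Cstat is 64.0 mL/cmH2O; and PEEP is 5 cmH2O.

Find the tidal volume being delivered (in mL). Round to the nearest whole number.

570

Vt = Cstat × (Pplat − PEEP) = 64.0 × (13.9 − 5) = 64.0 × 8.9 = 569.6 mL.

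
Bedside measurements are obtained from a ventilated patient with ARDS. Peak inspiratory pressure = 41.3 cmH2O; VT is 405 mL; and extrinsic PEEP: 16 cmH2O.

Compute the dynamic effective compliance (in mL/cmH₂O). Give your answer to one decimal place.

Dynamic compliance = Vt / (PIP − PEEP) = 405 / (41.3 − 16) = 405 / 25.3 = 16.008 mL/cmH2O.

16.0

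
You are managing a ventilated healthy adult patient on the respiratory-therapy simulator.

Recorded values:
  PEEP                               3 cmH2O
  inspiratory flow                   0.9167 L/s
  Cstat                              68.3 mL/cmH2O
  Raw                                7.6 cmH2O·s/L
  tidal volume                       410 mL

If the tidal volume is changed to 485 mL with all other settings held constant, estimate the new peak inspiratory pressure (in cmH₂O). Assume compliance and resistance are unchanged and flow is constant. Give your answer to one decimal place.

17.1

PIP = Vt/C + R·V̇ + PEEP (constant-flow equation of motion).
Only the elastic term changes: ΔPIP = ΔVt / C = (485 − 410) / 68.3 = 1.098 cmH2O.
Original PIP = 410/68.3 + 7.6×0.9167 + 3 = 15.97 cmH2O; new PIP = 15.97 + (1.098) = 17.068 cmH2O.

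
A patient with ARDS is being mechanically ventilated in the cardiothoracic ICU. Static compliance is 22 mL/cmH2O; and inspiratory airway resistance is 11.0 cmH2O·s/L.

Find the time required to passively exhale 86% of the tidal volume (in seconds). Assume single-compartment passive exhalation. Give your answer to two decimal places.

τ = R × C = 11.0 × 22 mL/cmH2O = 11.0 × 0.022 L/cmH2O = 0.242 s.
Exhaled fraction f = 1 − e^(−t/τ) → t = −τ·ln(1 − f) = −0.242·ln(0.14) = 0.4758 s.

0.48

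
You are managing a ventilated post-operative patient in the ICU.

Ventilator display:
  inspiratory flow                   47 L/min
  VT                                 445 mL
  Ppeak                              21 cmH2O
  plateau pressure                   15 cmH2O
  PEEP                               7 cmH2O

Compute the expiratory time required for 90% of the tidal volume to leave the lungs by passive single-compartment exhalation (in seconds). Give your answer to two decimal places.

Flow: 47 L/min ÷ 60 = 0.7833 L/s.
R = (PIP − Pplat)/V̇ = (21 − 15) / 0.7833 = 6.0/0.7833 = 7.66 cmH2O·s/L.
C = Vt/(Pplat − PEEP) = 445.0 / (15 − 7) = 445.0/8.0 = 55.625 mL/cmH2O.
τ = R × C = 7.66 × 0.05563 L/cmH2O = 0.4261 s.
t = −τ·ln(1 − 0.90) = −0.4261·ln(0.1) = 0.9811 s.

0.98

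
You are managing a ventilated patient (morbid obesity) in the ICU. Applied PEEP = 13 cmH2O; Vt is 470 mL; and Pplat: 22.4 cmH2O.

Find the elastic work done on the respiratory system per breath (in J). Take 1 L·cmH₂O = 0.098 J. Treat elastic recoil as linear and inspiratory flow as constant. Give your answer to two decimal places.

Elastic work ≈ ½ × (Pplat − PEEP) × Vt = 0.5 × (22.4 − 13) × 0.470 L = 0.5 × 9.4 × 0.470 = 2.209 L·cmH2O.
× 0.098 J/(L·cmH2O) → 0.2165 J.

0.22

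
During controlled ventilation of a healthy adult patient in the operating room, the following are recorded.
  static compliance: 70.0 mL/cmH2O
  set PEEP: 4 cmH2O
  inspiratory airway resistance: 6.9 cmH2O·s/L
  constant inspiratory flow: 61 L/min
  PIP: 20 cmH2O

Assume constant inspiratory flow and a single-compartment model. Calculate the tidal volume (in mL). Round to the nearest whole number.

629

Flow: 61 L/min ÷ 60 = 1.0167 L/s.
Equation of motion (constant flow): PIP = Vt/C + R·V̇ + PEEP.
Vt/C = PIP − R·V̇ − PEEP = 20 − 7.015 − 4 = 8.985 cmH2O.
Vt = C × 8.985 = 70.0 × 8.985 = 628.95 mL.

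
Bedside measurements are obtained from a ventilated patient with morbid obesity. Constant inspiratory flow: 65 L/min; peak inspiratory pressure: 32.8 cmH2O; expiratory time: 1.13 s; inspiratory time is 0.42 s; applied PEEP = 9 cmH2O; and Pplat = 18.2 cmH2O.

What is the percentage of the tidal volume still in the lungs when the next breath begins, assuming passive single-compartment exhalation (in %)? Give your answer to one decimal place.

18.4

Flow: 65 L/min ÷ 60 = 1.0833 L/s.
Vt = flow × Ti = 1.0833 L/s × 0.42 s × 1000 mL/L = 454.99 mL.
R = (PIP − Pplat)/V̇ = (32.8 − 18.2) / 1.0833 = 14.6/1.0833 = 13.477 cmH2O·s/L.
C = Vt/(Pplat − PEEP) = 454.99 / (18.2 − 9) = 454.99/9.2 = 49.455 mL/cmH2O.
τ = R × C = 13.477 × 0.04946 L/cmH2O = 0.6666 s.
Fraction remaining at end-expiration = e^(−Te/τ) = e^(−1.13/0.6666) = 0.1836 → 18.36%.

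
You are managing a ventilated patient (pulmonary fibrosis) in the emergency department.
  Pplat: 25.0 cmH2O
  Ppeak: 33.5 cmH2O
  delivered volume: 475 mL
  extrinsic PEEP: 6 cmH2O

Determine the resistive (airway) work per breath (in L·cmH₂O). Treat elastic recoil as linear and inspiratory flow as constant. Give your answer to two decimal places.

4.04

With constant inspiratory flow the resistive pressure is constant at PIP − Pplat = 33.5 − 25.0 = 8.5 cmH2O, so resistive work = 8.5 × 0.475 = 4.038 L·cmH2O.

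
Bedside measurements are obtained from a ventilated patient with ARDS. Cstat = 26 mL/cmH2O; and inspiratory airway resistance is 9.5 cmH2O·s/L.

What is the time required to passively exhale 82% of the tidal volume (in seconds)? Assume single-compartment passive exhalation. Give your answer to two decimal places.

τ = R × C = 9.5 × 26 mL/cmH2O = 9.5 × 0.026 L/cmH2O = 0.247 s.
Exhaled fraction f = 1 − e^(−t/τ) → t = −τ·ln(1 − f) = −0.247·ln(0.18) = 0.4236 s.

0.42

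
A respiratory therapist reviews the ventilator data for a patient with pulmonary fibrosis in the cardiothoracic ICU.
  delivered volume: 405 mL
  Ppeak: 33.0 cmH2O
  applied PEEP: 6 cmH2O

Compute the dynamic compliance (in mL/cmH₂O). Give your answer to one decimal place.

15.0

Dynamic compliance = Vt / (PIP − PEEP) = 405 / (33.0 − 6) = 405 / 27.0 = 15.0 mL/cmH2O.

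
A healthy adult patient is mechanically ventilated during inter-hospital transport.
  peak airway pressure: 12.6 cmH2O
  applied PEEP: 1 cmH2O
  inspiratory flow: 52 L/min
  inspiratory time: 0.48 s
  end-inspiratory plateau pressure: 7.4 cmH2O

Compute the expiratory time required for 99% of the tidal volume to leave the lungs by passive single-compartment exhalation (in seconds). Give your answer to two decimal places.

1.80

Flow: 52 L/min ÷ 60 = 0.8667 L/s.
Vt = flow × Ti = 0.8667 L/s × 0.48 s × 1000 mL/L = 416.02 mL.
R = (PIP − Pplat)/V̇ = (12.6 − 7.4) / 0.8667 = 5.2/0.8667 = 6.0 cmH2O·s/L.
C = Vt/(Pplat − PEEP) = 416.02 / (7.4 − 1) = 416.02/6.4 = 65.003 mL/cmH2O.
τ = R × C = 6.0 × 0.065 L/cmH2O = 0.39 s.
t = −τ·ln(1 − 0.99) = −0.39·ln(0.01) = 1.796 s.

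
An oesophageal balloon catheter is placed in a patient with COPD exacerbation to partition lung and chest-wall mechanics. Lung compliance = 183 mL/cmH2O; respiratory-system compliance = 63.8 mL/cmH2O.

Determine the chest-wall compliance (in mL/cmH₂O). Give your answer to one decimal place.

97.9

1/Ccw = 1/Crs − 1/CL.
1/Ccw = 1/63.8 − 1/183 = 0.01021.
Ccw = 97.943 mL/cmH2O.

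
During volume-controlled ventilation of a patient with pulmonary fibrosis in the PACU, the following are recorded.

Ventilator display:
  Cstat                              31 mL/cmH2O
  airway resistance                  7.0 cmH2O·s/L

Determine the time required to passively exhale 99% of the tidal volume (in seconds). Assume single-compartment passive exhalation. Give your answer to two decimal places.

τ = R × C = 7.0 × 31 mL/cmH2O = 7.0 × 0.031 L/cmH2O = 0.217 s.
Exhaled fraction f = 1 − e^(−t/τ) → t = −τ·ln(1 − f) = −0.217·ln(0.01) = 0.9993 s.

1.00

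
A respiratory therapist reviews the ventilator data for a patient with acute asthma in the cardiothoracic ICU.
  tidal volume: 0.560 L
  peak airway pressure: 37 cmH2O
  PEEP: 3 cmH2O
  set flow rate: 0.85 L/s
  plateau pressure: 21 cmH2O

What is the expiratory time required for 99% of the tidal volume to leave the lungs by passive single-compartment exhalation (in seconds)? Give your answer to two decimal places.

2.70

R = (PIP − Pplat)/V̇ = (37 − 21) / 0.85 = 16.0/0.85 = 18.824 cmH2O·s/L.
C = Vt/(Pplat − PEEP) = 560.0 / (21 − 3) = 560.0/18.0 = 31.111 mL/cmH2O.
τ = R × C = 18.824 × 0.03111 L/cmH2O = 0.5856 s.
t = −τ·ln(1 − 0.99) = −0.5856·ln(0.01) = 2.697 s.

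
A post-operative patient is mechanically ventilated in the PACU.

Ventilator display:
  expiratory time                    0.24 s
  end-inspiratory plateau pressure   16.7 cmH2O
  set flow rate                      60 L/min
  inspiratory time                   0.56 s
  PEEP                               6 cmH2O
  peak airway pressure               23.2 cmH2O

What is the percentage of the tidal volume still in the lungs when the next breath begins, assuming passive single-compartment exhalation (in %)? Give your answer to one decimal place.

Flow: 60 L/min ÷ 60 = 1 L/s.
Vt = flow × Ti = 1 L/s × 0.56 s × 1000 mL/L = 560.0 mL.
R = (PIP − Pplat)/V̇ = (23.2 − 16.7) / 1 = 6.5/1 = 6.5 cmH2O·s/L.
C = Vt/(Pplat − PEEP) = 560.0 / (16.7 − 6) = 560.0/10.7 = 52.336 mL/cmH2O.
τ = R × C = 6.5 × 0.05234 L/cmH2O = 0.3402 s.
Fraction remaining at end-expiration = e^(−Te/τ) = e^(−0.24/0.3402) = 0.4939 → 49.39%.

49.4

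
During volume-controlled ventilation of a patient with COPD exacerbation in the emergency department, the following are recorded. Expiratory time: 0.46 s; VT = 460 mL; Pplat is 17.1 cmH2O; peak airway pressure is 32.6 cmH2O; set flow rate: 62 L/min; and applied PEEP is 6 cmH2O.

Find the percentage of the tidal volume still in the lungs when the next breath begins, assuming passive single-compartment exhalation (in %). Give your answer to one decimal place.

Flow: 62 L/min ÷ 60 = 1.0333 L/s.
R = (PIP − Pplat)/V̇ = (32.6 − 17.1) / 1.0333 = 15.5/1.0333 = 15.0 cmH2O·s/L.
C = Vt/(Pplat − PEEP) = 460.0 / (17.1 − 6) = 460.0/11.1 = 41.441 mL/cmH2O.
τ = R × C = 15.0 × 0.04144 L/cmH2O = 0.6216 s.
Fraction remaining at end-expiration = e^(−Te/τ) = e^(−0.46/0.6216) = 0.4771 → 47.71%.

47.7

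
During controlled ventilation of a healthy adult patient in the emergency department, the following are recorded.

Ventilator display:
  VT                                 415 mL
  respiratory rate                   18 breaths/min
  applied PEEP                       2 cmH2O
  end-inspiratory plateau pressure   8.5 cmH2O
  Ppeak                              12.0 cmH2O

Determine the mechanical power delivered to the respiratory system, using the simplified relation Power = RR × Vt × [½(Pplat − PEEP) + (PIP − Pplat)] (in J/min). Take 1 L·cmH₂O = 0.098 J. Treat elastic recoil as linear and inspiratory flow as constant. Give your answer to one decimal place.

Per-breath work = Vt × [½(Pplat−PEEP) + (PIP−Pplat)] = 0.415 × [0.5×6.5 + 3.5] = 0.415 × 6.75 = 2.801 L·cmH2O.
Power = 18 × 2.801 = 50.418 L·cmH2O/min.
× 0.098 J/(L·cmH2O) → 4.941 J/min.

4.9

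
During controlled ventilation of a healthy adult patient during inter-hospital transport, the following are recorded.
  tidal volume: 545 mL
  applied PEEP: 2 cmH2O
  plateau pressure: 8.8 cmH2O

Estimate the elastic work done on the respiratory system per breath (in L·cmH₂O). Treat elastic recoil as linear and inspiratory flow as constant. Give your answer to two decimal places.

Elastic work ≈ ½ × (Pplat − PEEP) × Vt = 0.5 × (8.8 − 2) × 0.545 L = 0.5 × 6.8 × 0.545 = 1.853 L·cmH2O.

1.85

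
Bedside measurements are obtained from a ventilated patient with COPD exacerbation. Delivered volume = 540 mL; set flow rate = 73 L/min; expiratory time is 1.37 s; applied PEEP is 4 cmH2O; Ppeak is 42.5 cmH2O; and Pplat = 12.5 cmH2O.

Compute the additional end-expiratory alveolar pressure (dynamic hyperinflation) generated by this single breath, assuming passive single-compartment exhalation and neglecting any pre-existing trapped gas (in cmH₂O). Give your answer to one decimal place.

3.5

Flow: 73 L/min ÷ 60 = 1.2167 L/s.
R = (PIP − Pplat)/V̇ = (42.5 − 12.5) / 1.2167 = 30.0/1.2167 = 24.657 cmH2O·s/L.
C = Vt/(Pplat − PEEP) = 540.0 / (12.5 − 4) = 540.0/8.5 = 63.529 mL/cmH2O.
τ = R × C = 24.657 × 0.06353 L/cmH2O = 1.566 s.
Fraction remaining = e^(−Te/τ) = e^(−1.37/1.566) = 0.4169; trapped volume = 540.0 × 0.4169 = 225.13 mL.
Additional alveolar pressure from trapping ≈ V_trapped / C = 225.13 / 63.529 = 3.544 cmH2O.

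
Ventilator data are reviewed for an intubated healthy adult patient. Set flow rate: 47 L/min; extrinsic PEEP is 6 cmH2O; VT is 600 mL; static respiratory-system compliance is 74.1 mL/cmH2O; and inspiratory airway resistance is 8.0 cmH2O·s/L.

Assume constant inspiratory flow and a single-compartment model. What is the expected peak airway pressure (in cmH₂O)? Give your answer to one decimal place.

Flow: 47 L/min ÷ 60 = 0.7833 L/s.
Equation of motion (constant flow): PIP = Vt/C + R·V̇ + PEEP.
PIP = 600/74.1 + 8.0×0.7833 + 6 = 8.097 + 6.266 + 6 = 20.363 cmH2O.

20.4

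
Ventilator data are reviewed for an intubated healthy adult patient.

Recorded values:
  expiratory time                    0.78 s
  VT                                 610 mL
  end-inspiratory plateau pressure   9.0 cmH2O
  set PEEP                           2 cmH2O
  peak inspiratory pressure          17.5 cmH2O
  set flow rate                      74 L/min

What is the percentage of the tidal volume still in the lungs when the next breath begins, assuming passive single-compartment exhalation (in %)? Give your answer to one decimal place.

Flow: 74 L/min ÷ 60 = 1.2333 L/s.
R = (PIP − Pplat)/V̇ = (17.5 − 9.0) / 1.2333 = 8.5/1.2333 = 6.892 cmH2O·s/L.
C = Vt/(Pplat − PEEP) = 610.0 / (9.0 − 2) = 610.0/7.0 = 87.143 mL/cmH2O.
τ = R × C = 6.892 × 0.08714 L/cmH2O = 0.6006 s.
Fraction remaining at end-expiration = e^(−Te/τ) = e^(−0.78/0.6006) = 0.2729 → 27.29%.

27.3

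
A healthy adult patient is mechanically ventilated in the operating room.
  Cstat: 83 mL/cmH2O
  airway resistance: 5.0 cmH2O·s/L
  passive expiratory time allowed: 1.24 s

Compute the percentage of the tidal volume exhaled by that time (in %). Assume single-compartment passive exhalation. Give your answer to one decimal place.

τ = R × C = 5.0 × 83 mL/cmH2O = 5.0 × 0.083 L/cmH2O = 0.415 s.
Passive exhalation: V(t)/V₀ = e^(−t/τ) = e^(−1.24/0.415) = 0.05039.
Fraction exhaled = 1 − 0.05039 = 0.9496 → 94.96%.

95.0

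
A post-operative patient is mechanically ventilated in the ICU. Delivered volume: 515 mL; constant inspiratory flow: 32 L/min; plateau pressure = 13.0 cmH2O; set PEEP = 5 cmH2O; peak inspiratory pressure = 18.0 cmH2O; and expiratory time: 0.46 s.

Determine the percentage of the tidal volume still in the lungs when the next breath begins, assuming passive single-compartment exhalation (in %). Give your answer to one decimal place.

46.7

Flow: 32 L/min ÷ 60 = 0.5333 L/s.
R = (PIP − Pplat)/V̇ = (18.0 − 13.0) / 0.5333 = 5.0/0.5333 = 9.376 cmH2O·s/L.
C = Vt/(Pplat − PEEP) = 515.0 / (13.0 − 5) = 515.0/8.0 = 64.375 mL/cmH2O.
τ = R × C = 9.376 × 0.06438 L/cmH2O = 0.6036 s.
Fraction remaining at end-expiration = e^(−Te/τ) = e^(−0.46/0.6036) = 0.4667 → 46.67%.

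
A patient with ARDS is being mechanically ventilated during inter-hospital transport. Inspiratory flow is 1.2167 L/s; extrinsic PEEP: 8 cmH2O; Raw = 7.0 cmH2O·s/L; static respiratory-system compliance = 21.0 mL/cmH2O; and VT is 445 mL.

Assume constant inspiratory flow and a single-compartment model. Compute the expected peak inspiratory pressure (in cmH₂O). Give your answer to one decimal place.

Equation of motion (constant flow): PIP = Vt/C + R·V̇ + PEEP.
PIP = 445/21.0 + 7.0×1.2167 + 8 = 21.19 + 8.517 + 8 = 37.707 cmH2O.

37.7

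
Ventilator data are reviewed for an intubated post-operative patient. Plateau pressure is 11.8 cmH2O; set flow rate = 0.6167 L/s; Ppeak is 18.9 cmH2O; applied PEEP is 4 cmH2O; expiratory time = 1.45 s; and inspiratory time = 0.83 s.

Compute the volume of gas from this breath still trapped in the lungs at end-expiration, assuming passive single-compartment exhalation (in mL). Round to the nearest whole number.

Vt = flow × Ti = 0.6167 L/s × 0.83 s × 1000 mL/L = 511.86 mL.
R = (PIP − Pplat)/V̇ = (18.9 − 11.8) / 0.6167 = 7.1/0.6167 = 11.513 cmH2O·s/L.
C = Vt/(Pplat − PEEP) = 511.86 / (11.8 − 4) = 511.86/7.8 = 65.623 mL/cmH2O.
τ = R × C = 11.513 × 0.06562 L/cmH2O = 0.7555 s.
Fraction remaining = e^(−Te/τ) = e^(−1.45/0.7555) = 0.1467.
Trapped volume = 511.86 × 0.1467 = 75.09 mL.

75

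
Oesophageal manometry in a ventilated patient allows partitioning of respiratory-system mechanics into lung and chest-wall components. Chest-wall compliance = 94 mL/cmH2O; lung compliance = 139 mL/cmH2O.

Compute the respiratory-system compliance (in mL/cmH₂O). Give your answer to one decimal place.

56.1

Lung and chest wall are elastances in series: 1/Crs = 1/CL + 1/Ccw.
1/Crs = 1/139 + 1/94 = 0.01783.
Crs = 56.085 mL/cmH2O.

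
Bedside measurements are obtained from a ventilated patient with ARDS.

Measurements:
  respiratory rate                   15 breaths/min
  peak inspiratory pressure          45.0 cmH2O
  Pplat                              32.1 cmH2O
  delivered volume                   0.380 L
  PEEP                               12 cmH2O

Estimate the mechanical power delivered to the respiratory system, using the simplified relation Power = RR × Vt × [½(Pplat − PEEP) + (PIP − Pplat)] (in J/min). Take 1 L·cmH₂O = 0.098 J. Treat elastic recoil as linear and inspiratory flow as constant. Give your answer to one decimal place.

12.8

Per-breath work = Vt × [½(Pplat−PEEP) + (PIP−Pplat)] = 0.380 × [0.5×20.1 + 12.9] = 0.380 × 22.95 = 8.721 L·cmH2O.
Power = 15 × 8.721 = 130.82 L·cmH2O/min.
× 0.098 J/(L·cmH2O) → 12.82 J/min.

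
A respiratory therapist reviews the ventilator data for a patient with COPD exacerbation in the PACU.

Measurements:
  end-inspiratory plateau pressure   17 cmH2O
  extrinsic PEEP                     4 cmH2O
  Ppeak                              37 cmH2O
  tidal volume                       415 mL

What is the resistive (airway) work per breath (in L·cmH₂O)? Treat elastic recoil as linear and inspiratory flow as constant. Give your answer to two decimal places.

8.30

With constant inspiratory flow the resistive pressure is constant at PIP − Pplat = 37 − 17 = 20.0 cmH2O, so resistive work = 20.0 × 0.415 = 8.3 L·cmH2O.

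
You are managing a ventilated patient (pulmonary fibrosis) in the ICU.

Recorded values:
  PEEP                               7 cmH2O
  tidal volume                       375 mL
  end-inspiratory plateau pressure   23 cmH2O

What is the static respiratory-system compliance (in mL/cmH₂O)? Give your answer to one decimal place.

Cstat = Vt / (Pplat − PEEP) = 375 / (23 − 7) = 375 / 16.0 = 23.438 mL/cmH2O.

23.4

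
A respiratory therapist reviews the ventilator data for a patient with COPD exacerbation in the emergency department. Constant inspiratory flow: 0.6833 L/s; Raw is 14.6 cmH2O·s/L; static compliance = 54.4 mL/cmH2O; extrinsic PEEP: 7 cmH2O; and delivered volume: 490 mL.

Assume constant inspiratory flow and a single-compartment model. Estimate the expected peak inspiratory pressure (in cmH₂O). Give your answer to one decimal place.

26.0

Equation of motion (constant flow): PIP = Vt/C + R·V̇ + PEEP.
PIP = 490/54.4 + 14.6×0.6833 + 7 = 9.007 + 9.976 + 7 = 25.983 cmH2O.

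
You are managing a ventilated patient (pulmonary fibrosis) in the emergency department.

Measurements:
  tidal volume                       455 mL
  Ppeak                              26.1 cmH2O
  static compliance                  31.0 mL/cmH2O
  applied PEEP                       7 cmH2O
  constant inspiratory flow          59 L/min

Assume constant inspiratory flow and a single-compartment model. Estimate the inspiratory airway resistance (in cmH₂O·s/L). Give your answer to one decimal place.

Flow: 59 L/min ÷ 60 = 0.9833 L/s.
Equation of motion (constant flow): PIP = Vt/C + R·V̇ + PEEP.
R·V̇ = PIP − Vt/C − PEEP = 26.1 − 455/31.0 − 7 = 26.1 − 14.677 − 7 = 4.423 cmH2O.
R = 4.423 / 0.9833 = 4.498 cmH2O·s/L.

4.5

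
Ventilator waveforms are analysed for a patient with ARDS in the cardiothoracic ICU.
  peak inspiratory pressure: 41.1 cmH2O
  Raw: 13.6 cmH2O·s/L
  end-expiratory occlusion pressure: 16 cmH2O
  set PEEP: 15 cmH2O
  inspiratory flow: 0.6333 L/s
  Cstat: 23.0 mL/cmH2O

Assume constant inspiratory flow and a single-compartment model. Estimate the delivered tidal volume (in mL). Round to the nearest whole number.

379

Total PEEP = 16 cmH2O (set 15 + intrinsic 1); this is the baseline alveolar pressure.
Equation of motion (constant flow): PIP = Vt/C + R·V̇ + PEEP.
Vt/C = PIP − R·V̇ − PEEP = 41.1 − 8.613 − 16 = 16.487 cmH2O.
Vt = C × 16.487 = 23.0 × 16.487 = 379.2 mL.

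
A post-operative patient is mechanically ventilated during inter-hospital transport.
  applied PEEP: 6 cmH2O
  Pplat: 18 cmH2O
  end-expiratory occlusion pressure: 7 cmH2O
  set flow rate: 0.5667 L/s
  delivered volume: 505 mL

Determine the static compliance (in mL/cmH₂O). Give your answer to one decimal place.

End-expiratory occlusion gives total PEEP = 7 cmH2O (intrinsic PEEP = 7 − 6 = 1). Use total PEEP for the elastic gradient.
Cstat = Vt / (Pplat − PEEPtotal) = 505 / (18 − 7) = 505 / 11.0 = 45.909 mL/cmH2O.

45.9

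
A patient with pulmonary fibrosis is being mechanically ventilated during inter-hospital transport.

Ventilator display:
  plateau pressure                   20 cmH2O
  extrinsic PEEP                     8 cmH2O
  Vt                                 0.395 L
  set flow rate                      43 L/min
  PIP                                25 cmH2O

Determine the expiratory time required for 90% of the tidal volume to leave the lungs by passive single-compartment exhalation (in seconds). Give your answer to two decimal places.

0.53

Flow: 43 L/min ÷ 60 = 0.7167 L/s.
R = (PIP − Pplat)/V̇ = (25 − 20) / 0.7167 = 5.0/0.7167 = 6.976 cmH2O·s/L.
C = Vt/(Pplat − PEEP) = 395.0 / (20 − 8) = 395.0/12.0 = 32.917 mL/cmH2O.
τ = R × C = 6.976 × 0.03292 L/cmH2O = 0.2296 s.
t = −τ·ln(1 − 0.90) = −0.2296·ln(0.1) = 0.5287 s.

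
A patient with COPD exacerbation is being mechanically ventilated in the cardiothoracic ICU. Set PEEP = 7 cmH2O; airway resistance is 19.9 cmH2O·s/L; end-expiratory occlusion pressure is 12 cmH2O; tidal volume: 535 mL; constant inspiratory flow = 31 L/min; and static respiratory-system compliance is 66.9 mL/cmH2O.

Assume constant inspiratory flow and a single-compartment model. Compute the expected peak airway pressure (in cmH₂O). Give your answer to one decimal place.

Flow: 31 L/min ÷ 60 = 0.5167 L/s.
Total PEEP = 12 cmH2O (set 7 + intrinsic 5); this is the baseline alveolar pressure.
Equation of motion (constant flow): PIP = Vt/C + R·V̇ + PEEP.
PIP = 535/66.9 + 19.9×0.5167 + 12 = 7.997 + 10.282 + 12 = 30.279 cmH2O.

30.3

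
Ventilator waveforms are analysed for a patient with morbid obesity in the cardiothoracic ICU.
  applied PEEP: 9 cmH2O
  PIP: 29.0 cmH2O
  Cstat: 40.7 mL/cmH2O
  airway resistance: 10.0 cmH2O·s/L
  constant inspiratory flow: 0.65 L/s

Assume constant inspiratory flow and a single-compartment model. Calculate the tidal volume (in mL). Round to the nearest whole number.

Equation of motion (constant flow): PIP = Vt/C + R·V̇ + PEEP.
Vt/C = PIP − R·V̇ − PEEP = 29.0 − 6.5 − 9 = 13.5 cmH2O.
Vt = C × 13.5 = 40.7 × 13.5 = 549.45 mL.

549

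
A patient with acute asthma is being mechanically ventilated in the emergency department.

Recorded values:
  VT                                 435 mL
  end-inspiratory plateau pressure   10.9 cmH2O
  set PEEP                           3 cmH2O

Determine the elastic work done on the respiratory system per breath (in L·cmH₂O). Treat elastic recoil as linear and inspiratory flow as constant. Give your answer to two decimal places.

1.72

Elastic work ≈ ½ × (Pplat − PEEP) × Vt = 0.5 × (10.9 − 3) × 0.435 L = 0.5 × 7.9 × 0.435 = 1.718 L·cmH2O.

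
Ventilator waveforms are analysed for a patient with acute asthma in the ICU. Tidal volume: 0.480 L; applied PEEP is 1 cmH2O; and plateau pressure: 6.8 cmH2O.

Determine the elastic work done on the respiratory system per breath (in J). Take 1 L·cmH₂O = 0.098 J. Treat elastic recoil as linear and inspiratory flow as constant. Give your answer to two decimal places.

Elastic work ≈ ½ × (Pplat − PEEP) × Vt = 0.5 × (6.8 − 1) × 0.480 L = 0.5 × 5.8 × 0.480 = 1.392 L·cmH2O.
× 0.098 J/(L·cmH2O) → 0.1364 J.

0.14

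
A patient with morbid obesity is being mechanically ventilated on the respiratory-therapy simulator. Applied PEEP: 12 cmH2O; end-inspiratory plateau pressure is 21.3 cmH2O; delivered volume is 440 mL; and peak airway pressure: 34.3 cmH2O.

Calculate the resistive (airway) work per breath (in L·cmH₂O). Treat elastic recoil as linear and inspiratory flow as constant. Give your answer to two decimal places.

5.72

With constant inspiratory flow the resistive pressure is constant at PIP − Pplat = 34.3 − 21.3 = 13.0 cmH2O, so resistive work = 13.0 × 0.440 = 5.72 L·cmH2O.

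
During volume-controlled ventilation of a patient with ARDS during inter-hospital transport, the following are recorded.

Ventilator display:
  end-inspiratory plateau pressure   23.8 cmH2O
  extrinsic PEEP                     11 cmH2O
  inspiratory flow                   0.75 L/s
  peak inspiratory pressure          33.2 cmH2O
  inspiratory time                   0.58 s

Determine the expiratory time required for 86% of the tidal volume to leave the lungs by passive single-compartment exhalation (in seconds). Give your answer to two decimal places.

Vt = flow × Ti = 0.75 L/s × 0.58 s × 1000 mL/L = 435.0 mL.
R = (PIP − Pplat)/V̇ = (33.2 − 23.8) / 0.75 = 9.4/0.75 = 12.533 cmH2O·s/L.
C = Vt/(Pplat − PEEP) = 435.0 / (23.8 − 11) = 435.0/12.8 = 33.984 mL/cmH2O.
τ = R × C = 12.533 × 0.03398 L/cmH2O = 0.4259 s.
t = −τ·ln(1 − 0.86) = −0.4259·ln(0.14) = 0.8374 s.

0.84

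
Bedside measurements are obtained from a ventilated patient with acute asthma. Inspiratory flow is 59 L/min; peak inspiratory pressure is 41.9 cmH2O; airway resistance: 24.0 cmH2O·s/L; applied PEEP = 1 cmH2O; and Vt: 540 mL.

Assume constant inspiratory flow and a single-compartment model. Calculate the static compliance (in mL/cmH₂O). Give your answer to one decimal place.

31.2

Flow: 59 L/min ÷ 60 = 0.9833 L/s.
Equation of motion (constant flow): PIP = Vt/C + R·V̇ + PEEP.
Vt/C = PIP − R·V̇ − PEEP = 41.9 − 24.0×0.9833 − 1 = 41.9 − 23.599 − 1 = 17.301 cmH2O.
C = Vt / 17.301 = 540 / 17.301 = 31.212 mL/cmH2O.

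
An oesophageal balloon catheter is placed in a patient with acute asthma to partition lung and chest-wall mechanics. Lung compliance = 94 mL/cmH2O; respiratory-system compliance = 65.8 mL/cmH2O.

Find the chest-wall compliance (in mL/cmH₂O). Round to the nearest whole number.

219

1/Ccw = 1/Crs − 1/CL.
1/Ccw = 1/65.8 − 1/94 = 0.004559.
Ccw = 219.35 mL/cmH2O.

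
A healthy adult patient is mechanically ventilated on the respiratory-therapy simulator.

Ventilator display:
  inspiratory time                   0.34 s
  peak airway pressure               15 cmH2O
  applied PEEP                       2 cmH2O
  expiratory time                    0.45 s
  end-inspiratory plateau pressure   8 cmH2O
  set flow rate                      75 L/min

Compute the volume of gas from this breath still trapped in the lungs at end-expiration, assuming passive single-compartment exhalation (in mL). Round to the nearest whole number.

137

Flow: 75 L/min ÷ 60 = 1.25 L/s.
Vt = flow × Ti = 1.25 L/s × 0.34 s × 1000 mL/L = 425.0 mL.
R = (PIP − Pplat)/V̇ = (15 − 8) / 1.25 = 7.0/1.25 = 5.6 cmH2O·s/L.
C = Vt/(Pplat − PEEP) = 425.0 / (8 − 2) = 425.0/6.0 = 70.833 mL/cmH2O.
τ = R × C = 5.6 × 0.07083 L/cmH2O = 0.3966 s.
Fraction remaining = e^(−Te/τ) = e^(−0.45/0.3966) = 0.3215.
Trapped volume = 425.0 × 0.3215 = 136.64 mL.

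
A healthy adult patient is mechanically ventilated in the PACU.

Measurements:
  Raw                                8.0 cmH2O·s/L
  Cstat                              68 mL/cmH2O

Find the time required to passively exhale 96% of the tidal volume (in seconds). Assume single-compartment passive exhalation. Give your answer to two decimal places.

τ = R × C = 8.0 × 68 mL/cmH2O = 8.0 × 0.068 L/cmH2O = 0.544 s.
Exhaled fraction f = 1 − e^(−t/τ) → t = −τ·ln(1 − f) = −0.544·ln(0.04) = 1.751 s.

1.75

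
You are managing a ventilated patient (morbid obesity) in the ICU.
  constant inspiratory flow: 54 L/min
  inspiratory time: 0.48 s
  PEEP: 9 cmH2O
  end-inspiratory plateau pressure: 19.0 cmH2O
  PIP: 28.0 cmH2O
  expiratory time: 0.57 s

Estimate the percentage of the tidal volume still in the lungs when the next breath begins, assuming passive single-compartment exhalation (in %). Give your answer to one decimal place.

Flow: 54 L/min ÷ 60 = 0.9 L/s.
Vt = flow × Ti = 0.9 L/s × 0.48 s × 1000 mL/L = 432.0 mL.
R = (PIP − Pplat)/V̇ = (28.0 − 19.0) / 0.9 = 9.0/0.9 = 10.0 cmH2O·s/L.
C = Vt/(Pplat − PEEP) = 432.0 / (19.0 − 9) = 432.0/10.0 = 43.2 mL/cmH2O.
τ = R × C = 10.0 × 0.0432 L/cmH2O = 0.432 s.
Fraction remaining at end-expiration = e^(−Te/τ) = e^(−0.57/0.432) = 0.2673 → 26.73%.

26.7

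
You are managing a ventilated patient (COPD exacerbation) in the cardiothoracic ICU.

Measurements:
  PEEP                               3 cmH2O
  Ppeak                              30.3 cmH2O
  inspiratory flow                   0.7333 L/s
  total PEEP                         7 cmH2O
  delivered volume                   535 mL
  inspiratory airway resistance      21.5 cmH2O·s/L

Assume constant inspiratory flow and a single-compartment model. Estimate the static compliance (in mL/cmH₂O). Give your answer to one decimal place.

71.0

Total PEEP = 7 cmH2O (set 3 + intrinsic 4); this is the baseline alveolar pressure.
Equation of motion (constant flow): PIP = Vt/C + R·V̇ + PEEP.
Vt/C = PIP − R·V̇ − PEEP = 30.3 − 21.5×0.7333 − 7 = 30.3 − 15.766 − 7 = 7.534 cmH2O.
C = Vt / 7.534 = 535 / 7.534 = 71.011 mL/cmH2O.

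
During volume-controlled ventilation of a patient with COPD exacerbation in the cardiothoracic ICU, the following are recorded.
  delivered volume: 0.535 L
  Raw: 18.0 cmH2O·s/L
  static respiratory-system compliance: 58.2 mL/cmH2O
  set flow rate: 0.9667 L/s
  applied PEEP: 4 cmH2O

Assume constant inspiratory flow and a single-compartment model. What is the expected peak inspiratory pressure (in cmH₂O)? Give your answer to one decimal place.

Equation of motion (constant flow): PIP = Vt/C + R·V̇ + PEEP.
PIP = 535/58.2 + 18.0×0.9667 + 4 = 9.192 + 17.401 + 4 = 30.593 cmH2O.

30.6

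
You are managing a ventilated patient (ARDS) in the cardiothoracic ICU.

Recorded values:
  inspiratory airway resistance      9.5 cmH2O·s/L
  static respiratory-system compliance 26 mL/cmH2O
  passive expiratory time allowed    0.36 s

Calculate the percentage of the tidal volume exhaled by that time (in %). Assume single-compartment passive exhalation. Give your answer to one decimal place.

τ = R × C = 9.5 × 26 mL/cmH2O = 9.5 × 0.026 L/cmH2O = 0.247 s.
Passive exhalation: V(t)/V₀ = e^(−t/τ) = e^(−0.36/0.247) = 0.2328.
Fraction exhaled = 1 − 0.2328 = 0.7672 → 76.72%.

76.7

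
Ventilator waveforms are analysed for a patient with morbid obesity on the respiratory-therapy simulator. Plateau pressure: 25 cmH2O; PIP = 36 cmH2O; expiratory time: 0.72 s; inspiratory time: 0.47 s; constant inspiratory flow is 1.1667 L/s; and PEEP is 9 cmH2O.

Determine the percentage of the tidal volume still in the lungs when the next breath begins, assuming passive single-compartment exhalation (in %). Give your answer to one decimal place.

Vt = flow × Ti = 1.1667 L/s × 0.47 s × 1000 mL/L = 548.35 mL.
R = (PIP − Pplat)/V̇ = (36 − 25) / 1.1667 = 11.0/1.1667 = 9.428 cmH2O·s/L.
C = Vt/(Pplat − PEEP) = 548.35 / (25 − 9) = 548.35/16.0 = 34.272 mL/cmH2O.
τ = R × C = 9.428 × 0.03427 L/cmH2O = 0.3231 s.
Fraction remaining at end-expiration = e^(−Te/τ) = e^(−0.72/0.3231) = 0.1077 → 10.77%.

10.8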